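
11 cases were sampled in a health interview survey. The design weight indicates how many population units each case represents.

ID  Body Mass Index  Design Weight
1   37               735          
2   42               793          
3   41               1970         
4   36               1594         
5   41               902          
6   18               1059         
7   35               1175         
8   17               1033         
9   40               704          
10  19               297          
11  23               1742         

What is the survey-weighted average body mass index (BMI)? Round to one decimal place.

Weighted sum = 37×735 + 42×793 + 41×1970 + 36×1594 + 41×902 + 18×1059 + 35×1175 + 17×1033 + 40×704 + 19×297 + 23×1742
  = 27195 + 33306 + 80770 + 57384 + 36982 + 19062 + 41125 + 17561 + 28160 + 5643 + 40066 = 387254
Sum of weights = 12004
Weighted mean = 387254 / 12004 = 32.260413

32.3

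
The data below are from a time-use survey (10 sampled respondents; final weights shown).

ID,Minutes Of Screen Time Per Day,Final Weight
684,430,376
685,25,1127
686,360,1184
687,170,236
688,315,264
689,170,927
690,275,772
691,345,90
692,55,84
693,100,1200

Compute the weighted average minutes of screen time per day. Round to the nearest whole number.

Weighted sum = 430×376 + 25×1127 + 360×1184 + 170×236 + 315×264 + 170×927 + 275×772 + 345×90 + 55×84 + 100×1200
  = 161680 + 28175 + 426240 + 40120 + 83160 + 157590 + 212300 + 31050 + 4620 + 120000 = 1264935
Sum of weights = 376 + 1127 + 1184 + 236 + 264 + 927 + 772 + 90 + 84 + 1200 = 6260
Weighted mean = 1264935 / 6260 = 202.06629

202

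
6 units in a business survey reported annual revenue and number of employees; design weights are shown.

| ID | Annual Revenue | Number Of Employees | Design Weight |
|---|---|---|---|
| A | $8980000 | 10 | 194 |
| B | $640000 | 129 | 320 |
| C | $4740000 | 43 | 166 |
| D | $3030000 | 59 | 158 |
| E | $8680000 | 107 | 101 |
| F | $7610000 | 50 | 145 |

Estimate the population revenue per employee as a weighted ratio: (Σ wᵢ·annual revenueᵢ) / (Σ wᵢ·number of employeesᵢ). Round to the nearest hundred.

66800

Σ wᵢ·y = 5192630000
Σ wᵢ·x = 10×194 + 129×320 + 43×166 + 59×158 + 107×101 + 50×145
  = 1940 + 41280 + 7138 + 9322 + 10807 + 7250 = 77737
Ratio = 5192630000 / 77737 = 66797.407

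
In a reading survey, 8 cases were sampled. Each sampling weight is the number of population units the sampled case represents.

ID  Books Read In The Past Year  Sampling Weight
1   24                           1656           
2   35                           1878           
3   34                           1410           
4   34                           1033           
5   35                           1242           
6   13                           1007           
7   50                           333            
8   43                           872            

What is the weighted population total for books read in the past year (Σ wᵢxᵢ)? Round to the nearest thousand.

Weighted total = 299243

299000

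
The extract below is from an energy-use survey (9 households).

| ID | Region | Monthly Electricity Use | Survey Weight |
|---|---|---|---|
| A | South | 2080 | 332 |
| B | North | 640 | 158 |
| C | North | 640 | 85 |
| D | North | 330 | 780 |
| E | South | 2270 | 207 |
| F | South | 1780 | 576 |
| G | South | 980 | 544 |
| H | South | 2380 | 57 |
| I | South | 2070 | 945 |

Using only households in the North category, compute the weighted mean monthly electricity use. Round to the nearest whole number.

North rows: B, C, D
Weighted sum = 640×158 + 640×85 + 330×780
  = 101120 + 54400 + 257400 = 412920
Sum of weights = 158 + 85 + 780 = 1023
Weighted mean = 412920 / 1023 = 403.63636

404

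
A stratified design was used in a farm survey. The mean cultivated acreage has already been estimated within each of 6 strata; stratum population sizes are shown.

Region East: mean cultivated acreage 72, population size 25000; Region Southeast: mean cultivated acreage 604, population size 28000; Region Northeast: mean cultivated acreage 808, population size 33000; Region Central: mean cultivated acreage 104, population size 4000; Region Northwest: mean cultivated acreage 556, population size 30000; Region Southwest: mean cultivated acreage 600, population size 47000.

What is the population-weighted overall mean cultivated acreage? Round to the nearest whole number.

543

Σ Nₕ·x̄ₕ = 90672000
Σ Nₕ = 25000 + 28000 + 33000 + 4000 + 30000 + 47000 = 167000
Overall mean = 90672000 / 167000 = 542.94611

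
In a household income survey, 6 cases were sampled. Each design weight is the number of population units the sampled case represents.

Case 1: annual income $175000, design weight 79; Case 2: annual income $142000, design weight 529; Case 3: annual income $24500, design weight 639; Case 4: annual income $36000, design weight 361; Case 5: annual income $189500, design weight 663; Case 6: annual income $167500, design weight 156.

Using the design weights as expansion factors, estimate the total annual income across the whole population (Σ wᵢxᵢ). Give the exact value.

269363000

Weighted total = 175000×79 + 142000×529 + 24500×639 + 36000×361 + 189500×663 + 167500×156
  = 13825000 + 75118000 + 15655500 + 12996000 + 125638500 + 26130000 = 269363000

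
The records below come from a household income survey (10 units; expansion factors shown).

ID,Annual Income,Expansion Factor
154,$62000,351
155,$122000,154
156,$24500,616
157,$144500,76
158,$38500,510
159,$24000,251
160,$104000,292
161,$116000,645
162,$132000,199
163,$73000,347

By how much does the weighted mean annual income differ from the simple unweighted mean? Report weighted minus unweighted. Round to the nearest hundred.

Unweighted sum = 840500
Unweighted mean = 840500 / 10 = 84050
Weighted sum = 62000×351 + 122000×154 + 24500×616 + 144500×76 + 38500×510 + 24000×251 + 104000×292 + 116000×645 + 132000×199 + 73000×347
  = 21762000 + 18788000 + 15092000 + 10982000 + 19635000 + 6024000 + 30368000 + 74820000 + 26268000 + 25331000 = 249070000
Sum of weights = 3441
Weighted mean = 249070000 / 3441 = 72383.028
Difference (weighted minus unweighted) = -11666.972

-11700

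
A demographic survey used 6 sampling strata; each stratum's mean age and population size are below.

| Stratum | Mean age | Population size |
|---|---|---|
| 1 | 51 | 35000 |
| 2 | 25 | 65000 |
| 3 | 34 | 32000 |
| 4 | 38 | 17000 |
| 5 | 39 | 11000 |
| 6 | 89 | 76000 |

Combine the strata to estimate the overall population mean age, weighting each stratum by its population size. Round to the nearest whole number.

Σ Nₕ·x̄ₕ = 51×35000 + 25×65000 + 34×32000 + 38×17000 + 39×11000 + 89×76000
  = 1785000 + 1625000 + 1088000 + 646000 + 429000 + 6764000 = 12337000
Σ Nₕ = 35000 + 65000 + 32000 + 17000 + 11000 + 76000 = 236000
Overall mean = 12337000 / 236000 = 52.275424

52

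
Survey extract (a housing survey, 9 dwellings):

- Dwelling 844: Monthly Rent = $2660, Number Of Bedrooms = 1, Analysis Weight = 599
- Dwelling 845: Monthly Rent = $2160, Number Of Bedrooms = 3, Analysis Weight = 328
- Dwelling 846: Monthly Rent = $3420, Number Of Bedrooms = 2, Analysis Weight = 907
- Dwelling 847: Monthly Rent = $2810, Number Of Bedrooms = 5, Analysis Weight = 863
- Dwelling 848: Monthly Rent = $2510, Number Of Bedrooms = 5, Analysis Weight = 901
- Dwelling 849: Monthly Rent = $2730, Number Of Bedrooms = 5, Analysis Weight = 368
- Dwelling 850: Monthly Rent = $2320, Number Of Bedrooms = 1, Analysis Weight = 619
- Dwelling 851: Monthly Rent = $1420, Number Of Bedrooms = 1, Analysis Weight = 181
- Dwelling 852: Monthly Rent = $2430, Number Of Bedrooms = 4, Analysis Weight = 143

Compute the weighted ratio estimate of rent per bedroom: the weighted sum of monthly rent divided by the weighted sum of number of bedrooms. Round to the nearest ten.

Σ wᵢ·y = 2660×599 + 2160×328 + 3420×907 + 2810×863 + 2510×901 + 2730×368 + 2320×619 + 1420×181 + 2430×143
  = 1593340 + 708480 + 3101940 + 2425030 + 2261510 + 1004640 + 1436080 + 257020 + 347490 = 13135530
Σ wᵢ·x = 1×599 + 3×328 + 2×907 + 5×863 + 5×901 + 5×368 + 1×619 + 1×181 + 4×143
  = 599 + 984 + 1814 + 4315 + 4505 + 1840 + 619 + 181 + 572 = 15429
Ratio = 13135530 / 15429 = 851.3533

850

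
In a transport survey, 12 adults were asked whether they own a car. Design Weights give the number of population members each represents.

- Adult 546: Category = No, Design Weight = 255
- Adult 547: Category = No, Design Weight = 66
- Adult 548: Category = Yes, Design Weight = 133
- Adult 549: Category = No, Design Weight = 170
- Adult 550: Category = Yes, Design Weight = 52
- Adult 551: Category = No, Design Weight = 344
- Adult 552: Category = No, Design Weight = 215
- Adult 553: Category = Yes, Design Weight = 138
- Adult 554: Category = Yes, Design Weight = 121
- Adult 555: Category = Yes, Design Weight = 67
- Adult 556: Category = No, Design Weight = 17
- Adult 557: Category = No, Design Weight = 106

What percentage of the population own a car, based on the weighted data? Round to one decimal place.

30.3

Sum of weights for 'Yes' = 133 + 52 + 138 + 121 + 67 = 511
Total weight = 255 + 66 + 133 + 170 + 52 + 344 + 215 + 138 + 121 + 67 + 17 + 106 = 1684
Weighted proportion = 511 / 1684 = 0.30344418 → 30.344418%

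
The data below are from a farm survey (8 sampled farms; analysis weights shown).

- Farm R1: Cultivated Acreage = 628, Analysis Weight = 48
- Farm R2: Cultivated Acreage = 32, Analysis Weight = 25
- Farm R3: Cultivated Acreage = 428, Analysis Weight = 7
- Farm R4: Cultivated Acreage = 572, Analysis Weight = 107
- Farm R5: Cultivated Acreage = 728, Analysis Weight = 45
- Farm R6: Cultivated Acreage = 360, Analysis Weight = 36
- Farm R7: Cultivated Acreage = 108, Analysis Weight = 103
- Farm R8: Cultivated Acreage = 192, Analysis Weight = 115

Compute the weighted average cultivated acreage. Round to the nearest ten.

Weighted sum = 628×48 + 32×25 + 428×7 + 572×107 + 728×45 + 360×36 + 108×103 + 192×115
  = 30144 + 800 + 2996 + 61204 + 32760 + 12960 + 11124 + 22080 = 174068
Sum of weights = 48 + 25 + 7 + 107 + 45 + 36 + 103 + 115 = 486
Weighted mean = 174068 / 486 = 358.16461

360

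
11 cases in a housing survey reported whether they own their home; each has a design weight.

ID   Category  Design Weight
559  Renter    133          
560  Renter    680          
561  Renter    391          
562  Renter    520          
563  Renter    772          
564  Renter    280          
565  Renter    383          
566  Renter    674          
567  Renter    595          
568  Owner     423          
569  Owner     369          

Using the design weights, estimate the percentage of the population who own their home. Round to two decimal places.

Sum of weights for 'Owner' = 423 + 369 = 792
Total weight = 133 + 680 + 391 + 520 + 772 + 280 + 383 + 674 + 595 + 423 + 369 = 5220
Weighted proportion = 792 / 5220 = 0.15172414 → 15.172414%

15.17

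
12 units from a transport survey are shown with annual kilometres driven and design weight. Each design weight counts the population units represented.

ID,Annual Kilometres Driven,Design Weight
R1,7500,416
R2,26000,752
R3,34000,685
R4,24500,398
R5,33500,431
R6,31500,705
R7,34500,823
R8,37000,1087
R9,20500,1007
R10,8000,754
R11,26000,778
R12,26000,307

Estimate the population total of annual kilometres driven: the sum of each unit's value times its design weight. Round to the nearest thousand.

Weighted total = 7500×416 + 26000×752 + 34000×685 + 24500×398 + 33500×431 + 31500×705 + 34500×823 + 37000×1087 + 20500×1007 + 8000×754 + 26000×778 + 26000×307
  = 3120000 + 19552000 + 23290000 + 9751000 + 14438500 + 22207500 + 28393500 + 40219000 + 20643500 + 6032000 + 20228000 + 7982000 = 215857000

215857000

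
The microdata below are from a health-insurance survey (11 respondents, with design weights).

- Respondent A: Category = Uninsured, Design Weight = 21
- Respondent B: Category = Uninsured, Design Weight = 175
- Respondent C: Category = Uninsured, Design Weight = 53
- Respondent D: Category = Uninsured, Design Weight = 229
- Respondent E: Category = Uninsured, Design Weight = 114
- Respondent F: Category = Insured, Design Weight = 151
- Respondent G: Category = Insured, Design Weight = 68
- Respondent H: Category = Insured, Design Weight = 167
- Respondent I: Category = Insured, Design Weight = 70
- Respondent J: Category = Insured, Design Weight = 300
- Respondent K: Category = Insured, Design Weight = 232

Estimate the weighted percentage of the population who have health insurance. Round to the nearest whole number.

63

Sum of weights for 'Insured' = 151 + 68 + 167 + 70 + 300 + 232 = 988
Total weight = 21 + 175 + 53 + 229 + 114 + 151 + 68 + 167 + 70 + 300 + 232 = 1580
Weighted proportion = 988 / 1580 = 0.62531646 → 62.531646%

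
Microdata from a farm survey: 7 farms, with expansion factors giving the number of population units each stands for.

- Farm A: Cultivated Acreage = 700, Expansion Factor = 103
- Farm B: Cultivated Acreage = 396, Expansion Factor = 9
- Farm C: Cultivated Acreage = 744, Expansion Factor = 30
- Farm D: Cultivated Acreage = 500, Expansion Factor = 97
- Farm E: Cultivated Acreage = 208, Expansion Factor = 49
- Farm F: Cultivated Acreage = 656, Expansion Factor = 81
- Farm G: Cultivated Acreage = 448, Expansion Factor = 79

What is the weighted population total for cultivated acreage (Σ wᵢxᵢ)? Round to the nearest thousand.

245000

Weighted total = 700×103 + 396×9 + 744×30 + 500×97 + 208×49 + 656×81 + 448×79
  = 72100 + 3564 + 22320 + 48500 + 10192 + 53136 + 35392 = 245204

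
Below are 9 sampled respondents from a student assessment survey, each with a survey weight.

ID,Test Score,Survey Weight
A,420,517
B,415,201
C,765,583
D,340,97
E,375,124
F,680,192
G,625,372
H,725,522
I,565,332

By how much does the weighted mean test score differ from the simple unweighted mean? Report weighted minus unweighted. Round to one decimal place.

51.4

Unweighted sum = 420 + 415 + 765 + 340 + 375 + 680 + 625 + 725 + 565 = 4910
Unweighted mean = 4910 / 9 = 545.55556
Weighted sum = 420×517 + 415×201 + 765×583 + 340×97 + 375×124 + 680×192 + 625×372 + 725×522 + 565×332
  = 217140 + 83415 + 445995 + 32980 + 46500 + 130560 + 232500 + 378450 + 187580 = 1755120
Sum of weights = 517 + 201 + 583 + 97 + 124 + 192 + 372 + 522 + 332 = 2940
Weighted mean = 1755120 / 2940 = 596.97959
Difference (weighted minus unweighted) = 51.424036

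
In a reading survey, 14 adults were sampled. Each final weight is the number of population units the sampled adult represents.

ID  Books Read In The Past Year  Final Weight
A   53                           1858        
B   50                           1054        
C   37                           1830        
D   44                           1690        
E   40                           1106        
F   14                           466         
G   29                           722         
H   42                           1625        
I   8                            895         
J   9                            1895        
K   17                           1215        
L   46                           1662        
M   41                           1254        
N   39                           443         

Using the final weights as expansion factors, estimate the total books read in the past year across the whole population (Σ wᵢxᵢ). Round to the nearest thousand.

Weighted total = 623209

623000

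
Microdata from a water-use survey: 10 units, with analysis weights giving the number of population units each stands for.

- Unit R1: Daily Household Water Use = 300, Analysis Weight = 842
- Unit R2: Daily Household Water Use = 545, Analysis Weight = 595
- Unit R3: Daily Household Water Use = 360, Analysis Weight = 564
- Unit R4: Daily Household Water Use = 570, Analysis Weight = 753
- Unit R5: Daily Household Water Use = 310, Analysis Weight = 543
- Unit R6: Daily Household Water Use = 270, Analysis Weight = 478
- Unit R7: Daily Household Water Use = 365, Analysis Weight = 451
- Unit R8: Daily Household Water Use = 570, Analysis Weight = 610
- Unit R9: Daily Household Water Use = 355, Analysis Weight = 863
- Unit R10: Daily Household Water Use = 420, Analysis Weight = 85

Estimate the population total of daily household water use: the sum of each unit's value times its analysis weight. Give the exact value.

2360895

Weighted total = 300×842 + 545×595 + 360×564 + 570×753 + 310×543 + 270×478 + 365×451 + 570×610 + 355×863 + 420×85
  = 252600 + 324275 + 203040 + 429210 + 168330 + 129060 + 164615 + 347700 + 306365 + 35700 = 2360895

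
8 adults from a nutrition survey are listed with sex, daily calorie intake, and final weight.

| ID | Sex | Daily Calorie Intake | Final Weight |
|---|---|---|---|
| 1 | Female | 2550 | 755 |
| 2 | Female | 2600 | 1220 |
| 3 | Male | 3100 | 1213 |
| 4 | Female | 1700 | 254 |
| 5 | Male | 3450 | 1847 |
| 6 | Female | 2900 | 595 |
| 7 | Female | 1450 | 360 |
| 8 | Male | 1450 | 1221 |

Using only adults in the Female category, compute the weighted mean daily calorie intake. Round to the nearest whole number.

Female rows: 1, 2, 4, 6, 7
Weighted sum = 7776550
Sum of weights = 755 + 1220 + 254 + 595 + 360 = 3184
Weighted mean = 7776550 / 3184 = 2442.3838

2442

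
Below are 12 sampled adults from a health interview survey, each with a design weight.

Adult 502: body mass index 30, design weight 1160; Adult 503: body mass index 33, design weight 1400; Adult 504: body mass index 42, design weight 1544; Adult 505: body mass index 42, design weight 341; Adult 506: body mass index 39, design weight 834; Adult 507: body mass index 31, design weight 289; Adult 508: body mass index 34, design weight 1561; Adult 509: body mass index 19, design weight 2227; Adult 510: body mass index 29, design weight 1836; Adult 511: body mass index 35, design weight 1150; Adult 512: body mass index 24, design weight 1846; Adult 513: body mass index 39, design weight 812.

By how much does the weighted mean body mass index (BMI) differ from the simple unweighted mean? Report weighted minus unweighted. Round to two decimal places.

Unweighted sum = 30 + 33 + 42 + 42 + 39 + 31 + 34 + 19 + 29 + 35 + 24 + 39 = 397
Unweighted mean = 397 / 12 = 33.083333
Weighted sum = 466508
Sum of weights = 1160 + 1400 + 1544 + 341 + 834 + 289 + 1561 + 2227 + 1836 + 1150 + 1846 + 812 = 15000
Weighted mean = 466508 / 15000 = 31.100533
Difference (weighted minus unweighted) = -1.9828

-1.98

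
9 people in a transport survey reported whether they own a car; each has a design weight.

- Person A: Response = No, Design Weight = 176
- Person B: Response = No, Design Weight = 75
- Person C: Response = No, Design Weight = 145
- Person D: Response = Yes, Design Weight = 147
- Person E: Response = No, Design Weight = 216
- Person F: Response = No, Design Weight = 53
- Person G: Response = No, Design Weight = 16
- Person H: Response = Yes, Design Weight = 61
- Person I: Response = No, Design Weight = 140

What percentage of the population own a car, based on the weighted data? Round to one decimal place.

20.2

Sum of weights for 'Yes' = 147 + 61 = 208
Total weight = 176 + 75 + 145 + 147 + 216 + 53 + 16 + 61 + 140 = 1029
Weighted proportion = 208 / 1029 = 0.202138 → 20.2138%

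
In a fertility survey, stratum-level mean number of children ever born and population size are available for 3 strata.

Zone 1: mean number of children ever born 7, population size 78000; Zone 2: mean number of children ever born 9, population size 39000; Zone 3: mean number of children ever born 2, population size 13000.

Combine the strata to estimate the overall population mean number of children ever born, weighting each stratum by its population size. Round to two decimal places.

Σ Nₕ·x̄ₕ = 7×78000 + 9×39000 + 2×13000
  = 546000 + 351000 + 26000 = 923000
Σ Nₕ = 78000 + 39000 + 13000 = 130000
Overall mean = 923000 / 130000 = 7.1

7.10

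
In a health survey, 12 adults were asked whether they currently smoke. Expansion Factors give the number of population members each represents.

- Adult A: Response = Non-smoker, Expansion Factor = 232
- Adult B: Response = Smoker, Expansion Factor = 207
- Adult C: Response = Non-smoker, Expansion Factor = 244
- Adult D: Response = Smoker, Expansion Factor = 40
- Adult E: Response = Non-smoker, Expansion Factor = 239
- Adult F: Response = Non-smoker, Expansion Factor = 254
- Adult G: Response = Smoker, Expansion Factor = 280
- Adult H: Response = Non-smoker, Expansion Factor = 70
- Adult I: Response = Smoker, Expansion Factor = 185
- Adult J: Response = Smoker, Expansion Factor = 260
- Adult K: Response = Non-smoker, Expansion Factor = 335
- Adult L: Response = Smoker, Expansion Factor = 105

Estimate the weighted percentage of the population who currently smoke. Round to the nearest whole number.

44

Sum of weights for 'Smoker' = 207 + 40 + 280 + 185 + 260 + 105 = 1077
Total weight = 232 + 207 + 244 + 40 + 239 + 254 + 280 + 70 + 185 + 260 + 335 + 105 = 2451
Weighted proportion = 1077 / 2451 = 0.43941248 → 43.941248%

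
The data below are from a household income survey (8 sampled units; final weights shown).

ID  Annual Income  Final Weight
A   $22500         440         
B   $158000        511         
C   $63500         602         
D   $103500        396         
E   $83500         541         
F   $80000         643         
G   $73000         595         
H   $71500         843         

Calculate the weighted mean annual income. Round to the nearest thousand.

Weighted sum = 22500×440 + 158000×511 + 63500×602 + 103500×396 + 83500×541 + 80000×643 + 73000×595 + 71500×843
  = 9900000 + 80738000 + 38227000 + 40986000 + 45173500 + 51440000 + 43435000 + 60274500 = 370174000
Sum of weights = 440 + 511 + 602 + 396 + 541 + 643 + 595 + 843 = 4571
Weighted mean = 370174000 / 4571 = 80983.155

81000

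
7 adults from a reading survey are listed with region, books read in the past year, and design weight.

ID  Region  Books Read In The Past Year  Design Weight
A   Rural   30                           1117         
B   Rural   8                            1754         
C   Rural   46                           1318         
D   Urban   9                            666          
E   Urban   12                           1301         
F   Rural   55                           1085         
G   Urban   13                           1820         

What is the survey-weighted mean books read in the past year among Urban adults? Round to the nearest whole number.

Urban rows: D, E, G
Weighted sum = 45266
Sum of weights = 666 + 1301 + 1820 = 3787
Weighted mean = 45266 / 3787 = 11.952997

12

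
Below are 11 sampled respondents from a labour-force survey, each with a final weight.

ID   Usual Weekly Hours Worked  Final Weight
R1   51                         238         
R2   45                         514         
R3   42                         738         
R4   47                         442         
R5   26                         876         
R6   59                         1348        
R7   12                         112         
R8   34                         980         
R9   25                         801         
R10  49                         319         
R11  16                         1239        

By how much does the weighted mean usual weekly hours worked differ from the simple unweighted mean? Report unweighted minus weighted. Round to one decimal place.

0.2

Unweighted sum = 406
Unweighted mean = 406 / 11 = 36.909091
Weighted sum = 51×238 + 45×514 + 42×738 + 47×442 + 26×876 + 59×1348 + 12×112 + 34×980 + 25×801 + 49×319 + 16×1239
  = 12138 + 23130 + 30996 + 20774 + 22776 + 79532 + 1344 + 33320 + 20025 + 15631 + 19824 = 279490
Sum of weights = 238 + 514 + 738 + 442 + 876 + 1348 + 112 + 980 + 801 + 319 + 1239 = 7607
Weighted mean = 279490 / 7607 = 36.741159
Difference (unweighted minus weighted) = 0.16793145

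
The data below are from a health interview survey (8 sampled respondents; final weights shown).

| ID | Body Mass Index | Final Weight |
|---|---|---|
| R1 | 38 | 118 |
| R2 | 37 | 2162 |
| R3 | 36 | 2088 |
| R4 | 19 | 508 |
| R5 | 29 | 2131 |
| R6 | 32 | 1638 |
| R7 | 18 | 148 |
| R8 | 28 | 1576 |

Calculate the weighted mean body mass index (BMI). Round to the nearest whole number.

Weighted sum = 38×118 + 37×2162 + 36×2088 + 19×508 + 29×2131 + 32×1638 + 18×148 + 28×1576
  = 4484 + 79994 + 75168 + 9652 + 61799 + 52416 + 2664 + 44128 = 330305
Sum of weights = 118 + 2162 + 2088 + 508 + 2131 + 1638 + 148 + 1576 = 10369
Weighted mean = 330305 / 10369 = 31.855049

32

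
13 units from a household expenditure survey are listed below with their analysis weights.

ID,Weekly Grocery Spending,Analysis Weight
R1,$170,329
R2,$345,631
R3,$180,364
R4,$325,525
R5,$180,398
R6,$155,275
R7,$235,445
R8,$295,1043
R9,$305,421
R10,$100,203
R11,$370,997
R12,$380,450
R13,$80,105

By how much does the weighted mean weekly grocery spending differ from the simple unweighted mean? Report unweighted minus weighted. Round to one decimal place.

Unweighted sum = 3120
Unweighted mean = 3120 / 13 = 240
Weighted sum = 1733290
Sum of weights = 6186
Weighted mean = 1733290 / 6186 = 280.1956
Difference (unweighted minus weighted) = -40.195603

-40.2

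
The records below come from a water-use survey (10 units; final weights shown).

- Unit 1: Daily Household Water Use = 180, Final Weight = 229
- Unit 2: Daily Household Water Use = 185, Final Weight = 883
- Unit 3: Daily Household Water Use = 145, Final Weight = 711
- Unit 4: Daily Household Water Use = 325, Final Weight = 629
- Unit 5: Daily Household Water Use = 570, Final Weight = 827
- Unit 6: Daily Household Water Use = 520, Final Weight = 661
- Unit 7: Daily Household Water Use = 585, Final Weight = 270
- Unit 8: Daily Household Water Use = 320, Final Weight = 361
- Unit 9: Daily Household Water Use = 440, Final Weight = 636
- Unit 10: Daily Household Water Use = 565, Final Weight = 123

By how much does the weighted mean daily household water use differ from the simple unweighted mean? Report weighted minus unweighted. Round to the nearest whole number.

-18

Unweighted sum = 180 + 185 + 145 + 325 + 570 + 520 + 585 + 320 + 440 + 565 = 3835
Unweighted mean = 3835 / 10 = 383.5
Weighted sum = 180×229 + 185×883 + 145×711 + 325×629 + 570×827 + 520×661 + 585×270 + 320×361 + 440×636 + 565×123
  = 1950010
Sum of weights = 229 + 883 + 711 + 629 + 827 + 661 + 270 + 361 + 636 + 123 = 5330
Weighted mean = 1950010 / 5330 = 365.85553
Difference (weighted minus unweighted) = -17.644465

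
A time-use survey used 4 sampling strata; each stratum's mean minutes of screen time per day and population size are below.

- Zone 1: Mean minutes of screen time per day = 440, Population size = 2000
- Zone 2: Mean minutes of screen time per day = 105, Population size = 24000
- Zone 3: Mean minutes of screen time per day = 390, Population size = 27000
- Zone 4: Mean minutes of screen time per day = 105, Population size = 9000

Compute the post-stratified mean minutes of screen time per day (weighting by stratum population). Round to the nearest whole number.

240

Σ Nₕ·x̄ₕ = 14875000
Σ Nₕ = 62000
Overall mean = 14875000 / 62000 = 239.91935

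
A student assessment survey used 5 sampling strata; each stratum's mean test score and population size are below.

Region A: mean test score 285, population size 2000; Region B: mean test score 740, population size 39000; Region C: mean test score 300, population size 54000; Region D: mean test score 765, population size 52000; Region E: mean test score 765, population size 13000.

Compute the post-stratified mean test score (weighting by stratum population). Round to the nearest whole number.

596

Σ Nₕ·x̄ₕ = 285×2000 + 740×39000 + 300×54000 + 765×52000 + 765×13000
  = 95355000
Σ Nₕ = 2000 + 39000 + 54000 + 52000 + 13000 = 160000
Overall mean = 95355000 / 160000 = 595.96875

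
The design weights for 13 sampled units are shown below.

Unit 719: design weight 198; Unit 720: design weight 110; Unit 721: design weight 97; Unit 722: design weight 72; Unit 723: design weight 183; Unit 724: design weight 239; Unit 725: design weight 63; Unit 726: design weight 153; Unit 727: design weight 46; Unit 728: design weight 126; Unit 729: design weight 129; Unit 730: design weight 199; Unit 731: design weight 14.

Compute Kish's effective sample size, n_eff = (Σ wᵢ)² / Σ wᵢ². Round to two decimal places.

10.27

Σ wᵢ = 1629
Σ wᵢ² = 258315
n_eff = 1629² / 258315 = 2653641 / 258315 = 10.272888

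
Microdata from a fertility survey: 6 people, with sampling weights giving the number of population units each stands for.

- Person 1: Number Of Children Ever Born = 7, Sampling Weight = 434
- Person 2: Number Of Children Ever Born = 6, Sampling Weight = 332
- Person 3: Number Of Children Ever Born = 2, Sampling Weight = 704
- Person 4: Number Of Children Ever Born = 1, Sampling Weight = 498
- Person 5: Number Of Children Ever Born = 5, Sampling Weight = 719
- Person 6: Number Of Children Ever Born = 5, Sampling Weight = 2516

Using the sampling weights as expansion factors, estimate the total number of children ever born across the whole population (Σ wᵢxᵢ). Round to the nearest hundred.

23100

Weighted total = 7×434 + 6×332 + 2×704 + 1×498 + 5×719 + 5×2516
  = 3038 + 1992 + 1408 + 498 + 3595 + 12580 = 23111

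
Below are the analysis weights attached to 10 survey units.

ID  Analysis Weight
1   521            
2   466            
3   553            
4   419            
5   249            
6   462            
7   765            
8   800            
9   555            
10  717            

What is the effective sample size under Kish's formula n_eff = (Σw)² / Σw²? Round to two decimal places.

Σ wᵢ = 521 + 466 + 553 + 419 + 249 + 462 + 765 + 800 + 555 + 717 = 5507
Σ wᵢ² = 271441 + 217156 + 305809 + 175561 + 62001 + 213444 + 585225 + 640000 + 308025 + 514089 = 3292751
n_eff = 5507² / 3292751 = 30327049 / 3292751 = 9.2102467

9.21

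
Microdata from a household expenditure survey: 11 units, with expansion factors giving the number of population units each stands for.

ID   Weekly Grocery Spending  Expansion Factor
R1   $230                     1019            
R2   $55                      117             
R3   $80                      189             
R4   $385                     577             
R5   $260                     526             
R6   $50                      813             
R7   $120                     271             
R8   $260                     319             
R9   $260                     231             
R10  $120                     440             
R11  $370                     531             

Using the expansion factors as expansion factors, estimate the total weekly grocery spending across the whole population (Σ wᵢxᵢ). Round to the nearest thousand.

1080000

Weighted total = 230×1019 + 55×117 + 80×189 + 385×577 + 260×526 + 50×813 + 120×271 + 260×319 + 260×231 + 120×440 + 370×531
  = 1080270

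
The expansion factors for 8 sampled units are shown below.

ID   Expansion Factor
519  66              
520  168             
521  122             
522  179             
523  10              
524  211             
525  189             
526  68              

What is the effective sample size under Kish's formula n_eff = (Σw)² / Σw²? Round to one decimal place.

6.2

Σ wᵢ = 1013
Σ wᵢ² = 4356 + 28224 + 14884 + 32041 + 100 + 44521 + 35721 + 4624 = 164471
n_eff = 1013² / 164471 = 1026169 / 164471 = 6.2392093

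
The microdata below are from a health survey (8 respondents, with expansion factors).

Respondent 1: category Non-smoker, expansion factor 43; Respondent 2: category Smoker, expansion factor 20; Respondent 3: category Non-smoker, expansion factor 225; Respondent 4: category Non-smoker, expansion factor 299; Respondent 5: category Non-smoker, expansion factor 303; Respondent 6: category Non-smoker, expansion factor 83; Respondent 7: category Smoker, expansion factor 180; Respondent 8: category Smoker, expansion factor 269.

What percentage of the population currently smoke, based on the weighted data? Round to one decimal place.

33.0

Sum of weights for 'Smoker' = 20 + 180 + 269 = 469
Total weight = 43 + 20 + 225 + 299 + 303 + 83 + 180 + 269 = 1422
Weighted proportion = 469 / 1422 = 0.32981716 → 32.981716%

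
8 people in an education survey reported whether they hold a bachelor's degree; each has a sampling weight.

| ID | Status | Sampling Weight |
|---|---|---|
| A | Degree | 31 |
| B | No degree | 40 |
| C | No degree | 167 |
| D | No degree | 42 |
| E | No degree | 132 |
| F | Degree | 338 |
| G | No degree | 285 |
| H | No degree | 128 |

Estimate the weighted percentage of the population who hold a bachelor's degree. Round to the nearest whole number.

32

Sum of weights for 'Degree' = 31 + 338 = 369
Total weight = 1163
Weighted proportion = 369 / 1163 = 0.31728289 → 31.728289%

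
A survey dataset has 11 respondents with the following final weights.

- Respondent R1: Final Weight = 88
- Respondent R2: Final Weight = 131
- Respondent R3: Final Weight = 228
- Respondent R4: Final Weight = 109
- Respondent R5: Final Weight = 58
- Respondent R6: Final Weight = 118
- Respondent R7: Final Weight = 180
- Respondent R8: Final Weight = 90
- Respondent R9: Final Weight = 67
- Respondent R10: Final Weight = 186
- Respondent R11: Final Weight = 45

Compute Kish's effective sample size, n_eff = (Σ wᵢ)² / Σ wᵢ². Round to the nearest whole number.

Σ wᵢ = 1300
Σ wᵢ² = 187668
n_eff = 1300² / 187668 = 1690000 / 187668 = 9.0052646

9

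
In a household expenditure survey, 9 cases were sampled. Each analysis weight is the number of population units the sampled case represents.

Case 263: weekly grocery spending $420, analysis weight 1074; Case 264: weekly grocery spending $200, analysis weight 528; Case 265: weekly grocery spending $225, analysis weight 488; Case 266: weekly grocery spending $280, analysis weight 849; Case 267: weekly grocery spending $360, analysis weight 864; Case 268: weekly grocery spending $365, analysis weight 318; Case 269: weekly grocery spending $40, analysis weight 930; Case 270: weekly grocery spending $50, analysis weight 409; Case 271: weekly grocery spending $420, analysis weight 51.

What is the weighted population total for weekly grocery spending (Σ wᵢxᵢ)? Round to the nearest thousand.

1410000

Weighted total = 1410380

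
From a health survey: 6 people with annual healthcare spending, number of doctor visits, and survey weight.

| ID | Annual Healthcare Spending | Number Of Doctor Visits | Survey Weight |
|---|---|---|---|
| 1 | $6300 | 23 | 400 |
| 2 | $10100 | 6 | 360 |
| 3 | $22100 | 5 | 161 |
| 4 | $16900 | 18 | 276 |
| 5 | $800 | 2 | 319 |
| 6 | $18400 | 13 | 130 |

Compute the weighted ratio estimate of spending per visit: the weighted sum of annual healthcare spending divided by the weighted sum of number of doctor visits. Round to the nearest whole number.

Σ wᵢ·y = 6300×400 + 10100×360 + 22100×161 + 16900×276 + 800×319 + 18400×130
  = 17025700
Σ wᵢ·x = 23×400 + 6×360 + 5×161 + 18×276 + 2×319 + 13×130
  = 19461
Ratio = 17025700 / 19461 = 874.86255

875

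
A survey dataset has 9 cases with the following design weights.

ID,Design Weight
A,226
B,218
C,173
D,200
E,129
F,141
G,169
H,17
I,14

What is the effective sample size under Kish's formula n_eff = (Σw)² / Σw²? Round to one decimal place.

Σ wᵢ = 1287
Σ wᵢ² = 51076 + 47524 + 29929 + 40000 + 16641 + 19881 + 28561 + 289 + 196 = 234097
n_eff = 1287² / 234097 = 1656369 / 234097 = 7.075567

7.1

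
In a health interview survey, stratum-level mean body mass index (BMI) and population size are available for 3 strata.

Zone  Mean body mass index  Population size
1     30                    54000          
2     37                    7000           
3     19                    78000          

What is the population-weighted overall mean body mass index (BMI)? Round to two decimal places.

24.18

Σ Nₕ·x̄ₕ = 30×54000 + 37×7000 + 19×78000
  = 1620000 + 259000 + 1482000 = 3361000
Σ Nₕ = 54000 + 7000 + 78000 = 139000
Overall mean = 3361000 / 139000 = 24.179856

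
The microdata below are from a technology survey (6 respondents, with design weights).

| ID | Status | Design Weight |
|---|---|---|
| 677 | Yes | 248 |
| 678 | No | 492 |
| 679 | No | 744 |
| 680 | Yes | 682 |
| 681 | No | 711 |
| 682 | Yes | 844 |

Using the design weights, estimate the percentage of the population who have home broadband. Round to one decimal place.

47.7

Sum of weights for 'Yes' = 248 + 682 + 844 = 1774
Total weight = 3721
Weighted proportion = 1774 / 3721 = 0.47675356 → 47.675356%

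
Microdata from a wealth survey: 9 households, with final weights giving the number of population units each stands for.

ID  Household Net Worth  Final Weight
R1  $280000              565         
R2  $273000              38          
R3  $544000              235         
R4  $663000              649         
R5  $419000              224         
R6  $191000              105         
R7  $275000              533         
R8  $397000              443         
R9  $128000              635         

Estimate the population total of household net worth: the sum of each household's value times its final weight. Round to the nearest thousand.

1244338000

Weighted total = 1244338000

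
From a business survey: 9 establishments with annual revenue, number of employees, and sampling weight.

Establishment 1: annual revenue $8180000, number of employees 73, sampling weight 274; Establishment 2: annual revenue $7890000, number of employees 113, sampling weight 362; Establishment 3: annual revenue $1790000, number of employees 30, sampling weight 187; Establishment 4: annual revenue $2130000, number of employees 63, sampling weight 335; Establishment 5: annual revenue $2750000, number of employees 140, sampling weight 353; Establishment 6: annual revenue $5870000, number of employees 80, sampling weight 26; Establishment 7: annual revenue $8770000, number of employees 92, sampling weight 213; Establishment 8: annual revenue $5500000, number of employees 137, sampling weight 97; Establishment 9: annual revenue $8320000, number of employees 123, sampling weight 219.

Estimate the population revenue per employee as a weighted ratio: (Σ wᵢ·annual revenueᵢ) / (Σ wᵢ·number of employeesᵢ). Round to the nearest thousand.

Σ wᵢ·y = 11492740000
Σ wᵢ·x = 73×274 + 113×362 + 30×187 + 63×335 + 140×353 + 80×26 + 92×213 + 137×97 + 123×219
  = 20002 + 40906 + 5610 + 21105 + 49420 + 2080 + 19596 + 13289 + 26937 = 198945
Ratio = 11492740000 / 198945 = 57768.428

58000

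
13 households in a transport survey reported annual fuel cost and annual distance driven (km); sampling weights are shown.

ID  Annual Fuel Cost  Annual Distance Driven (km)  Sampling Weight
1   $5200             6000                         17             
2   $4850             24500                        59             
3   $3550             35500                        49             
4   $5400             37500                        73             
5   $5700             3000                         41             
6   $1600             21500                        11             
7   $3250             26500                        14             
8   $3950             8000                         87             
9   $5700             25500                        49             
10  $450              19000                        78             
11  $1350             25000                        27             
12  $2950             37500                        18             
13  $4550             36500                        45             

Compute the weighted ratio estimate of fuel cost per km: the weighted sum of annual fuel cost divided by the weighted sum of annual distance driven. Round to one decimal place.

Σ wᵢ·y = 2191850
Σ wᵢ·x = 13175000
Ratio = 2191850 / 13175000 = 0.16636433

0.2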